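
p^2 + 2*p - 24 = (p - 4)*(p + 6)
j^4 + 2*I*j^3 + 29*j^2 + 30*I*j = j*(j - 5*I)*(j + I)*(j + 6*I)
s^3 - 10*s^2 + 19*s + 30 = (s - 6)*(s - 5)*(s + 1)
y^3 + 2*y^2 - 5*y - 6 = (y - 2)*(y + 1)*(y + 3)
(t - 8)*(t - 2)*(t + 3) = t^3 - 7*t^2 - 14*t + 48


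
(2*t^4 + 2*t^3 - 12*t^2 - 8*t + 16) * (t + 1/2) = 2*t^5 + 3*t^4 - 11*t^3 - 14*t^2 + 12*t + 8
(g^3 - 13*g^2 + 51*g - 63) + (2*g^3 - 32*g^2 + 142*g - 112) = 3*g^3 - 45*g^2 + 193*g - 175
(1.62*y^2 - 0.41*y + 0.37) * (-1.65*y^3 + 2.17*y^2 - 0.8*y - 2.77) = -2.673*y^5 + 4.1919*y^4 - 2.7962*y^3 - 3.3565*y^2 + 0.8397*y - 1.0249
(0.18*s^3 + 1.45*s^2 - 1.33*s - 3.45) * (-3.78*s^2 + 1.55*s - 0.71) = -0.6804*s^5 - 5.202*s^4 + 7.1471*s^3 + 9.95*s^2 - 4.4032*s + 2.4495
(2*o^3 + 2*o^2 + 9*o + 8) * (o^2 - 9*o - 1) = 2*o^5 - 16*o^4 - 11*o^3 - 75*o^2 - 81*o - 8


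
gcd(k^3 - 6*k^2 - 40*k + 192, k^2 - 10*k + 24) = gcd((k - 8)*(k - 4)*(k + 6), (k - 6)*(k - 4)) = k - 4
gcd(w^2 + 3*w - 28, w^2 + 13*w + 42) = w + 7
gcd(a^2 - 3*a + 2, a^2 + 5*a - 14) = a - 2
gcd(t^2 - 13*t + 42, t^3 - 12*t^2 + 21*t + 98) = t - 7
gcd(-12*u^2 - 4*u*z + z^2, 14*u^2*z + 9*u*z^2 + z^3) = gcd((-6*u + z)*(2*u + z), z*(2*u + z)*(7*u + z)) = 2*u + z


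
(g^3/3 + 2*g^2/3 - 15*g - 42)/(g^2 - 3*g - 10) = (-g^3 - 2*g^2 + 45*g + 126)/(3*(-g^2 + 3*g + 10))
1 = 1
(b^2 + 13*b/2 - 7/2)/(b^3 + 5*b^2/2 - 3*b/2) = (b + 7)/(b*(b + 3))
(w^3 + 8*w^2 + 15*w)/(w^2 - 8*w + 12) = w*(w^2 + 8*w + 15)/(w^2 - 8*w + 12)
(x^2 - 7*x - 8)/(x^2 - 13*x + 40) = (x + 1)/(x - 5)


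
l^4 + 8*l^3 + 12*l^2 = l^2*(l + 2)*(l + 6)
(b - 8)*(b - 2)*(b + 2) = b^3 - 8*b^2 - 4*b + 32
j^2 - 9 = (j - 3)*(j + 3)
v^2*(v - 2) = v^3 - 2*v^2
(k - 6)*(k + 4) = k^2 - 2*k - 24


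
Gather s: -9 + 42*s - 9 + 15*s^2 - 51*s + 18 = 15*s^2 - 9*s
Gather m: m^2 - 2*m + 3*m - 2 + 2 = m^2 + m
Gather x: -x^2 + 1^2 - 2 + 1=-x^2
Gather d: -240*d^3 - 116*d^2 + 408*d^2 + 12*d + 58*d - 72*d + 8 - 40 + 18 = -240*d^3 + 292*d^2 - 2*d - 14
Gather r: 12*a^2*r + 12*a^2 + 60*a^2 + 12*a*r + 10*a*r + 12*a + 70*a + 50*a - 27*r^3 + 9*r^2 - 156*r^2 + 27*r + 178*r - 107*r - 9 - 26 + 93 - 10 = 72*a^2 + 132*a - 27*r^3 - 147*r^2 + r*(12*a^2 + 22*a + 98) + 48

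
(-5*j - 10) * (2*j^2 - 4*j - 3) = -10*j^3 + 55*j + 30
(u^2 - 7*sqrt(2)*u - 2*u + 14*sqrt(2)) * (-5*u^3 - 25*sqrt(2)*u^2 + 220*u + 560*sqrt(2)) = -5*u^5 + 10*u^4 + 10*sqrt(2)*u^4 - 20*sqrt(2)*u^3 + 570*u^3 - 980*sqrt(2)*u^2 - 1140*u^2 - 7840*u + 1960*sqrt(2)*u + 15680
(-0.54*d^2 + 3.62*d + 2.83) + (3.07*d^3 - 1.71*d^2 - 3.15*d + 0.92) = 3.07*d^3 - 2.25*d^2 + 0.47*d + 3.75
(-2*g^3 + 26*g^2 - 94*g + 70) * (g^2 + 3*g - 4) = -2*g^5 + 20*g^4 - 8*g^3 - 316*g^2 + 586*g - 280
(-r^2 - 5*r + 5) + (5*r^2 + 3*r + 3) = 4*r^2 - 2*r + 8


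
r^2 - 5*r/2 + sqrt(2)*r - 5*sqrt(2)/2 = (r - 5/2)*(r + sqrt(2))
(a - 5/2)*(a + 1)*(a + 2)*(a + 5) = a^4 + 11*a^3/2 - 3*a^2 - 65*a/2 - 25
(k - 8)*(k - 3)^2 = k^3 - 14*k^2 + 57*k - 72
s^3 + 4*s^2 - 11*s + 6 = (s - 1)^2*(s + 6)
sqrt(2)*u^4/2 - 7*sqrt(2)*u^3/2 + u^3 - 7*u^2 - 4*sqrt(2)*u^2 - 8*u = u*(u - 8)*(u + sqrt(2))*(sqrt(2)*u/2 + sqrt(2)/2)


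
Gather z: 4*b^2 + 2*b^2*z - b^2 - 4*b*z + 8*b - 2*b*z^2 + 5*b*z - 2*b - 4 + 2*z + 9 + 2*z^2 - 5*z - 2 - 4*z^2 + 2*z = 3*b^2 + 6*b + z^2*(-2*b - 2) + z*(2*b^2 + b - 1) + 3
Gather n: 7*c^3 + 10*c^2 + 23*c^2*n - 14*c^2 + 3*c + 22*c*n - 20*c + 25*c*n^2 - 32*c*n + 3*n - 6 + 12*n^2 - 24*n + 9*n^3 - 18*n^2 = 7*c^3 - 4*c^2 - 17*c + 9*n^3 + n^2*(25*c - 6) + n*(23*c^2 - 10*c - 21) - 6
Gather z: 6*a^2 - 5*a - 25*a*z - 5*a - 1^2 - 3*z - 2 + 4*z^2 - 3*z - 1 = 6*a^2 - 10*a + 4*z^2 + z*(-25*a - 6) - 4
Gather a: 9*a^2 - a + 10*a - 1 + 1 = 9*a^2 + 9*a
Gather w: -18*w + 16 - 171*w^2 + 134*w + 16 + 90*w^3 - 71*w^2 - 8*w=90*w^3 - 242*w^2 + 108*w + 32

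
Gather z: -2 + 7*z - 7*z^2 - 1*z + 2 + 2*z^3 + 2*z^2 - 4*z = 2*z^3 - 5*z^2 + 2*z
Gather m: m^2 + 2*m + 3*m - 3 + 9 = m^2 + 5*m + 6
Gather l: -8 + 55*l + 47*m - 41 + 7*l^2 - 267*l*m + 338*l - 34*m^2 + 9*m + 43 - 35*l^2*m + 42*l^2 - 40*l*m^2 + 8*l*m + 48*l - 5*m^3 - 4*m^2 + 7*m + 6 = l^2*(49 - 35*m) + l*(-40*m^2 - 259*m + 441) - 5*m^3 - 38*m^2 + 63*m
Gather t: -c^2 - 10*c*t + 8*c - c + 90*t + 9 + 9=-c^2 + 7*c + t*(90 - 10*c) + 18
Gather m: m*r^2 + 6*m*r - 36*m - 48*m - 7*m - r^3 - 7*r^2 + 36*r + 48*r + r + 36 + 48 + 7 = m*(r^2 + 6*r - 91) - r^3 - 7*r^2 + 85*r + 91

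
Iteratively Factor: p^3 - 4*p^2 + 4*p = (p - 2)*(p^2 - 2*p) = (p - 2)^2*(p)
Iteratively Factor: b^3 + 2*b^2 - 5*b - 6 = (b + 3)*(b^2 - b - 2) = (b + 1)*(b + 3)*(b - 2)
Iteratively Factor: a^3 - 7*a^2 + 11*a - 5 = (a - 1)*(a^2 - 6*a + 5) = (a - 5)*(a - 1)*(a - 1)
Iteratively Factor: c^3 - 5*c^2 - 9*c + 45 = (c - 3)*(c^2 - 2*c - 15) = (c - 3)*(c + 3)*(c - 5)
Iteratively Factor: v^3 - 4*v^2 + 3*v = (v - 1)*(v^2 - 3*v) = v*(v - 1)*(v - 3)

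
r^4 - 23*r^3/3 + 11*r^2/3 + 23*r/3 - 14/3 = (r - 7)*(r - 1)*(r - 2/3)*(r + 1)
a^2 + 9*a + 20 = (a + 4)*(a + 5)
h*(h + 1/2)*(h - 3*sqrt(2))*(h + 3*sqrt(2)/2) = h^4 - 3*sqrt(2)*h^3/2 + h^3/2 - 9*h^2 - 3*sqrt(2)*h^2/4 - 9*h/2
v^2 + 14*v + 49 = (v + 7)^2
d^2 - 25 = (d - 5)*(d + 5)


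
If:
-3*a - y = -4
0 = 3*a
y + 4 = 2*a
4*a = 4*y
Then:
No Solution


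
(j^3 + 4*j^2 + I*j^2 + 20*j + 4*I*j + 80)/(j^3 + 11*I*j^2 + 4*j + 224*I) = (j^2 + j*(4 + 5*I) + 20*I)/(j^2 + 15*I*j - 56)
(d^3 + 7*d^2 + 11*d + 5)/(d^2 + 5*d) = d + 2 + 1/d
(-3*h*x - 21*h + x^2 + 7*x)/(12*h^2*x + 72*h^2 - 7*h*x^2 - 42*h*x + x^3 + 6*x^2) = (x + 7)/(-4*h*x - 24*h + x^2 + 6*x)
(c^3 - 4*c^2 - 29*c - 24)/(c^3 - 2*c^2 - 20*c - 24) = (-c^3 + 4*c^2 + 29*c + 24)/(-c^3 + 2*c^2 + 20*c + 24)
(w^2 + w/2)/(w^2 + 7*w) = (w + 1/2)/(w + 7)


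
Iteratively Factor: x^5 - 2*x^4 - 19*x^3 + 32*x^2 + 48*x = (x + 1)*(x^4 - 3*x^3 - 16*x^2 + 48*x) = (x + 1)*(x + 4)*(x^3 - 7*x^2 + 12*x) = (x - 3)*(x + 1)*(x + 4)*(x^2 - 4*x) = x*(x - 3)*(x + 1)*(x + 4)*(x - 4)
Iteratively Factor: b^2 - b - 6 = (b - 3)*(b + 2)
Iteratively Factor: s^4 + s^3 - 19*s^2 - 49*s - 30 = (s + 2)*(s^3 - s^2 - 17*s - 15) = (s - 5)*(s + 2)*(s^2 + 4*s + 3) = (s - 5)*(s + 2)*(s + 3)*(s + 1)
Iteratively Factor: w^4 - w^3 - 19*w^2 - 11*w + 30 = (w + 2)*(w^3 - 3*w^2 - 13*w + 15) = (w + 2)*(w + 3)*(w^2 - 6*w + 5) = (w - 1)*(w + 2)*(w + 3)*(w - 5)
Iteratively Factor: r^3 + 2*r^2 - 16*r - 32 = (r + 2)*(r^2 - 16) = (r - 4)*(r + 2)*(r + 4)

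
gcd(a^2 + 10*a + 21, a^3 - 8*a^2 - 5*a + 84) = a + 3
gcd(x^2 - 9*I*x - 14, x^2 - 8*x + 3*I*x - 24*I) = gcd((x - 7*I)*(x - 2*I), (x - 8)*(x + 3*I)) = 1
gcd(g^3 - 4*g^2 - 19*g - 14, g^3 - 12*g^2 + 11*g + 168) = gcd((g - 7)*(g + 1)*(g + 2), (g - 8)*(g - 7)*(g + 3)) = g - 7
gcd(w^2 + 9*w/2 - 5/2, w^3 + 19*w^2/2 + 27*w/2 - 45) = w + 5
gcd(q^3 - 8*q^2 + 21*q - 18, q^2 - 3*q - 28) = 1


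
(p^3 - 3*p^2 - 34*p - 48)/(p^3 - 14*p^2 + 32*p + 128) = (p + 3)/(p - 8)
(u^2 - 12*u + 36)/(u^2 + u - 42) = (u - 6)/(u + 7)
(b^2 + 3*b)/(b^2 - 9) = b/(b - 3)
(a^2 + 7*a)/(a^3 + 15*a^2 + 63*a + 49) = a/(a^2 + 8*a + 7)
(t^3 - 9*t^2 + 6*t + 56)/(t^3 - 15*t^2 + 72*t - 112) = (t + 2)/(t - 4)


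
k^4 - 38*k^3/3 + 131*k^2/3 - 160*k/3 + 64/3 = (k - 8)*(k - 8/3)*(k - 1)^2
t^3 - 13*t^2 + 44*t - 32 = (t - 8)*(t - 4)*(t - 1)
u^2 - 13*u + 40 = (u - 8)*(u - 5)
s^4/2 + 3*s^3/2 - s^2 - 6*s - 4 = (s/2 + 1)*(s - 2)*(s + 1)*(s + 2)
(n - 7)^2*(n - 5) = n^3 - 19*n^2 + 119*n - 245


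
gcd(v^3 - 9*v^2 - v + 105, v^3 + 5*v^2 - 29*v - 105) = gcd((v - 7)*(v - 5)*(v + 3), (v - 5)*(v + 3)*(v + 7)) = v^2 - 2*v - 15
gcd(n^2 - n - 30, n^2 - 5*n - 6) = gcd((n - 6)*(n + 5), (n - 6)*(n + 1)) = n - 6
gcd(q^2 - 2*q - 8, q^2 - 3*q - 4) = q - 4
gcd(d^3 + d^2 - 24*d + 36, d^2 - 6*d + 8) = d - 2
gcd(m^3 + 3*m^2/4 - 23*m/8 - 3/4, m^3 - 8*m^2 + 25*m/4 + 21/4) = m - 3/2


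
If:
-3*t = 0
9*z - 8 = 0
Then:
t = 0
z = 8/9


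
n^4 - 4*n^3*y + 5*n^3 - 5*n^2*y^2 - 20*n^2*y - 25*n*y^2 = n*(n + 5)*(n - 5*y)*(n + y)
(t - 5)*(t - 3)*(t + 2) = t^3 - 6*t^2 - t + 30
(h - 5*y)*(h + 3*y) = h^2 - 2*h*y - 15*y^2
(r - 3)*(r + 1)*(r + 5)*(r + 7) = r^4 + 10*r^3 + 8*r^2 - 106*r - 105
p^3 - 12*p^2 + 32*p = p*(p - 8)*(p - 4)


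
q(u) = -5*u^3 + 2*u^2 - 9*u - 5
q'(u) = -15*u^2 + 4*u - 9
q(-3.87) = 349.59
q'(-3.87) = -249.13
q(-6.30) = 1381.32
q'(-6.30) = -629.55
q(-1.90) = 53.62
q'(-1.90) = -70.75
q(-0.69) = 3.80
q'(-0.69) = -18.90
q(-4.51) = 534.94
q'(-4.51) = -332.14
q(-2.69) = 131.01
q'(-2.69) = -128.30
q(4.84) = -568.61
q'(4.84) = -341.02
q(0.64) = -11.25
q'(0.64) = -12.58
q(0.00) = -5.00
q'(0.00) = -9.00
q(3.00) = -149.00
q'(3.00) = -132.00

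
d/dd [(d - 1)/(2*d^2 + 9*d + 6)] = (2*d^2 + 9*d - (d - 1)*(4*d + 9) + 6)/(2*d^2 + 9*d + 6)^2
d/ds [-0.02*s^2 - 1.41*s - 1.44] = -0.04*s - 1.41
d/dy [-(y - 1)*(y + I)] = -2*y + 1 - I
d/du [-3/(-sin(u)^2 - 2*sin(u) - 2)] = -6*(sin(u) + 1)*cos(u)/(sin(u)^2 + 2*sin(u) + 2)^2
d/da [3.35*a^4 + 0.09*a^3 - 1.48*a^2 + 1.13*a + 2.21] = 13.4*a^3 + 0.27*a^2 - 2.96*a + 1.13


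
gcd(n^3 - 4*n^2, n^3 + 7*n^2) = n^2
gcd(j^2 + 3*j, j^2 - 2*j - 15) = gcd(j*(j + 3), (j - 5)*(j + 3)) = j + 3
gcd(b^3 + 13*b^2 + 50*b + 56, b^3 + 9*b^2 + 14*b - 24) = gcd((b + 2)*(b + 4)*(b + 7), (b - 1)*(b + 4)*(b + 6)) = b + 4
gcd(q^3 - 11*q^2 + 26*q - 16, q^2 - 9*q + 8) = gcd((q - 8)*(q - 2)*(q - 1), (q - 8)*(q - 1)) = q^2 - 9*q + 8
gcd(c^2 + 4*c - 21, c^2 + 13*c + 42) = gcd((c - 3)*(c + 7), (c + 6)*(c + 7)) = c + 7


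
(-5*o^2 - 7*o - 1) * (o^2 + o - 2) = -5*o^4 - 12*o^3 + 2*o^2 + 13*o + 2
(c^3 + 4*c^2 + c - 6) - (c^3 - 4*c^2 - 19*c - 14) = 8*c^2 + 20*c + 8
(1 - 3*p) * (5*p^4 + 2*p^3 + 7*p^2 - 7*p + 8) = -15*p^5 - p^4 - 19*p^3 + 28*p^2 - 31*p + 8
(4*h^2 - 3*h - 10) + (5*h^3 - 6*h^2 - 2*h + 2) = 5*h^3 - 2*h^2 - 5*h - 8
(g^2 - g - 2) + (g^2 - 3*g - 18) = 2*g^2 - 4*g - 20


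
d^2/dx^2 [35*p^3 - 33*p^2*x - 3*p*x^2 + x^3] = -6*p + 6*x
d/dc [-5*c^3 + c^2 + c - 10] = -15*c^2 + 2*c + 1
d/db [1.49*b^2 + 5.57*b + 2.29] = 2.98*b + 5.57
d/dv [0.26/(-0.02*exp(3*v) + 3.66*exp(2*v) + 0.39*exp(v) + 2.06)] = (0.0156*exp(2*v) - 1.9032*exp(v) - 0.1014)*exp(v)/(-0.02*exp(3*v) + 3.66*exp(2*v) + 0.39*exp(v) + 2.06)^2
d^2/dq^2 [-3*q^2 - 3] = -6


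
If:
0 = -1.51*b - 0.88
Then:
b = -0.58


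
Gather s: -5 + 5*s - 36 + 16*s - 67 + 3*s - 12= 24*s - 120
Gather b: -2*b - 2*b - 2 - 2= -4*b - 4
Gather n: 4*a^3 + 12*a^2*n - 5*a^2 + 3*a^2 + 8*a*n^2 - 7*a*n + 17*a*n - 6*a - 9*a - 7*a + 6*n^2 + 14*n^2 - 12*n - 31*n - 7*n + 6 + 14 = 4*a^3 - 2*a^2 - 22*a + n^2*(8*a + 20) + n*(12*a^2 + 10*a - 50) + 20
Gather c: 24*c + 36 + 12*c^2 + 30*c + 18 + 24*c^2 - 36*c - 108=36*c^2 + 18*c - 54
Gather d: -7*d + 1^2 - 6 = -7*d - 5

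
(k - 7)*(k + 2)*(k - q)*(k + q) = k^4 - 5*k^3 - k^2*q^2 - 14*k^2 + 5*k*q^2 + 14*q^2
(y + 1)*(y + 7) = y^2 + 8*y + 7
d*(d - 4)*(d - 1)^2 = d^4 - 6*d^3 + 9*d^2 - 4*d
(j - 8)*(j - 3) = j^2 - 11*j + 24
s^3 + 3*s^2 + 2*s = s*(s + 1)*(s + 2)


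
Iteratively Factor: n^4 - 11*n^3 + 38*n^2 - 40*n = (n - 2)*(n^3 - 9*n^2 + 20*n) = (n - 5)*(n - 2)*(n^2 - 4*n) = (n - 5)*(n - 4)*(n - 2)*(n)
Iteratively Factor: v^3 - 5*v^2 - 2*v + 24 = (v - 4)*(v^2 - v - 6) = (v - 4)*(v + 2)*(v - 3)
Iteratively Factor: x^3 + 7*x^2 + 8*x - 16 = (x + 4)*(x^2 + 3*x - 4) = (x - 1)*(x + 4)*(x + 4)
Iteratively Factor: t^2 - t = (t - 1)*(t)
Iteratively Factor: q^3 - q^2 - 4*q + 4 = (q - 1)*(q^2 - 4) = (q - 2)*(q - 1)*(q + 2)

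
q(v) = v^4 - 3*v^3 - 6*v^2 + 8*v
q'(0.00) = 8.00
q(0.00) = 0.00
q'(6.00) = 476.00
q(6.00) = 480.00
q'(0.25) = 4.50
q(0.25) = 1.58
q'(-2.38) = -68.34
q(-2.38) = 19.50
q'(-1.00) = 7.00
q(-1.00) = -10.00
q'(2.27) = -18.83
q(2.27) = -21.30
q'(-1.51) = -8.17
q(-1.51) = -10.23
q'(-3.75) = -284.50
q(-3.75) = 241.58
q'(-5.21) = -739.46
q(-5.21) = 956.52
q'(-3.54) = -239.75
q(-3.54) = 186.62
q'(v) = 4*v^3 - 9*v^2 - 12*v + 8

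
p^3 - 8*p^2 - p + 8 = (p - 8)*(p - 1)*(p + 1)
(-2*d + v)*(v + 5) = -2*d*v - 10*d + v^2 + 5*v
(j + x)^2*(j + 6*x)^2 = j^4 + 14*j^3*x + 61*j^2*x^2 + 84*j*x^3 + 36*x^4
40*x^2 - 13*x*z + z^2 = (-8*x + z)*(-5*x + z)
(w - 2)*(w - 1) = w^2 - 3*w + 2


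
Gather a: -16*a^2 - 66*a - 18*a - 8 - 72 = -16*a^2 - 84*a - 80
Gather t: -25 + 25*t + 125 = 25*t + 100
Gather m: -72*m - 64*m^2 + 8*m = -64*m^2 - 64*m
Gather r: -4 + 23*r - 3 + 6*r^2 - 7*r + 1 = 6*r^2 + 16*r - 6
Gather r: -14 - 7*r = -7*r - 14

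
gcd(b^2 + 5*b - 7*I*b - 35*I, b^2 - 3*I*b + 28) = b - 7*I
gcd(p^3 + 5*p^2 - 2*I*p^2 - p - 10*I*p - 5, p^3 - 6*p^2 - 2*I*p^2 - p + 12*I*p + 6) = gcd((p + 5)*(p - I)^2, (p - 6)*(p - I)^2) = p^2 - 2*I*p - 1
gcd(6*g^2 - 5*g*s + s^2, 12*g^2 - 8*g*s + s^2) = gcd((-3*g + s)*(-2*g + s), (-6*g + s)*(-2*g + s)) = -2*g + s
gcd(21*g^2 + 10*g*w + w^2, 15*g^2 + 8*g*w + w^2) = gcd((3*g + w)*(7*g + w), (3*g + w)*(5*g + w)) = 3*g + w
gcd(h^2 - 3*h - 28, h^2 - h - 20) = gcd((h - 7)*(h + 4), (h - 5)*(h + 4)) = h + 4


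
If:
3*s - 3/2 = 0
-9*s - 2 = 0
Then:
No Solution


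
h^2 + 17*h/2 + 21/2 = (h + 3/2)*(h + 7)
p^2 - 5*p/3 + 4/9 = (p - 4/3)*(p - 1/3)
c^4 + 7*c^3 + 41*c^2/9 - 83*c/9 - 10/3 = (c - 1)*(c + 1/3)*(c + 5/3)*(c + 6)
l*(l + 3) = l^2 + 3*l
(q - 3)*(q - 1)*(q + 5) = q^3 + q^2 - 17*q + 15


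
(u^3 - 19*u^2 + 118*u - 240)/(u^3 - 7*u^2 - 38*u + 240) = (u - 6)/(u + 6)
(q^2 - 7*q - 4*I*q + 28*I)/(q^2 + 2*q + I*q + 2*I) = (q^2 - q*(7 + 4*I) + 28*I)/(q^2 + q*(2 + I) + 2*I)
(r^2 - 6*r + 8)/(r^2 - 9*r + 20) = (r - 2)/(r - 5)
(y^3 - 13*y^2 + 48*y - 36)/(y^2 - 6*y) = y - 7 + 6/y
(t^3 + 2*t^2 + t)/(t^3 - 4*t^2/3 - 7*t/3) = 3*(t + 1)/(3*t - 7)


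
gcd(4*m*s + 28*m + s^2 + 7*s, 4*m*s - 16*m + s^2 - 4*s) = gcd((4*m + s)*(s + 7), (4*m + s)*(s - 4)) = 4*m + s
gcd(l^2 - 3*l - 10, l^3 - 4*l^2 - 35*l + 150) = l - 5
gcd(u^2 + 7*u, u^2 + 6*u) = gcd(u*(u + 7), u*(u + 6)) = u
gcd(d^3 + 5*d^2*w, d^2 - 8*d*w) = d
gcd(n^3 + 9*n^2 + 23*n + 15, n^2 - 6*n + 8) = 1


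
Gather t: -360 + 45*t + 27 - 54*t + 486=153 - 9*t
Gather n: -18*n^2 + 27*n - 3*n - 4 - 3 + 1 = -18*n^2 + 24*n - 6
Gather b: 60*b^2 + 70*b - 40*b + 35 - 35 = 60*b^2 + 30*b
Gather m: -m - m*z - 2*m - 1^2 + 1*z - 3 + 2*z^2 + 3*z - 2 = m*(-z - 3) + 2*z^2 + 4*z - 6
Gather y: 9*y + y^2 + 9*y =y^2 + 18*y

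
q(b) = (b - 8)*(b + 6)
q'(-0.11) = -2.22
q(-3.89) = -25.09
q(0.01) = -48.02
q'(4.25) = 6.50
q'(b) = 2*b - 2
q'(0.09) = -1.82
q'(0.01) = -1.98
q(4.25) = -38.44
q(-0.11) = -47.77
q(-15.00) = 207.00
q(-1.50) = -42.75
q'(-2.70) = -7.40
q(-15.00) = 207.00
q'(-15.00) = -32.00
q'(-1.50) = -5.00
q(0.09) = -48.17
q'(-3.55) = -9.10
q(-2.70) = -35.31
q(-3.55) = -28.30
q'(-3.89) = -9.78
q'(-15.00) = -32.00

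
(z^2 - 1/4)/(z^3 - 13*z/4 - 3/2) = (2*z - 1)/(2*z^2 - z - 6)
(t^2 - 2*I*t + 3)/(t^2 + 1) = (t - 3*I)/(t - I)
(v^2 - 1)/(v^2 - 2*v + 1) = (v + 1)/(v - 1)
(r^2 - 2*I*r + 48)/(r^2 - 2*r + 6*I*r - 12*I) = (r - 8*I)/(r - 2)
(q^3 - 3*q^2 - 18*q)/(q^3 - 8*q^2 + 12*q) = (q + 3)/(q - 2)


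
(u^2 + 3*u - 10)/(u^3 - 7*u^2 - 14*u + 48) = (u + 5)/(u^2 - 5*u - 24)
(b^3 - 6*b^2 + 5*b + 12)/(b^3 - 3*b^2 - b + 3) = (b - 4)/(b - 1)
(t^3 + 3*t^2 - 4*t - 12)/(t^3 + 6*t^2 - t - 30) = (t + 2)/(t + 5)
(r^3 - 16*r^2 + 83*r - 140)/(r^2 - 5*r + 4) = (r^2 - 12*r + 35)/(r - 1)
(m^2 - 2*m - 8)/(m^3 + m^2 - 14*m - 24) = 1/(m + 3)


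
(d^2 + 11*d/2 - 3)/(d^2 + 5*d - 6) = (d - 1/2)/(d - 1)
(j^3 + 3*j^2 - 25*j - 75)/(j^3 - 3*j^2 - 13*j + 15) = (j + 5)/(j - 1)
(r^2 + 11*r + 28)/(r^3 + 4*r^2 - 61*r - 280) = (r + 4)/(r^2 - 3*r - 40)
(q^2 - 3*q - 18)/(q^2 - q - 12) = (q - 6)/(q - 4)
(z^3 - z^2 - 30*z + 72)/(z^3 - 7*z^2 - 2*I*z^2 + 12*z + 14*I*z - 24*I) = (z + 6)/(z - 2*I)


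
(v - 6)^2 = v^2 - 12*v + 36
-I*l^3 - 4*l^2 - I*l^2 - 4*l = l*(l - 4*I)*(-I*l - I)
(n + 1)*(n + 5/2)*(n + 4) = n^3 + 15*n^2/2 + 33*n/2 + 10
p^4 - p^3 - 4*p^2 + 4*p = p*(p - 2)*(p - 1)*(p + 2)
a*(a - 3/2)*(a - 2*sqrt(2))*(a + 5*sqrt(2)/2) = a^4 - 3*a^3/2 + sqrt(2)*a^3/2 - 10*a^2 - 3*sqrt(2)*a^2/4 + 15*a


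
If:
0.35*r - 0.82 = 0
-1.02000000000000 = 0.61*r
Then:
No Solution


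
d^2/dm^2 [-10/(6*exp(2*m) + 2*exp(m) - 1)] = 20*(-4*(6*exp(m) + 1)^2*exp(m) + (12*exp(m) + 1)*(6*exp(2*m) + 2*exp(m) - 1))*exp(m)/(6*exp(2*m) + 2*exp(m) - 1)^3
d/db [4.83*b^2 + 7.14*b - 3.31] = 9.66*b + 7.14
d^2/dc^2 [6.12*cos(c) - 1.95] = -6.12*cos(c)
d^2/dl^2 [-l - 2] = 0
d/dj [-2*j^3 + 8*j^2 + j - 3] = -6*j^2 + 16*j + 1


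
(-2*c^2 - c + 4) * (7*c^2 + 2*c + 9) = -14*c^4 - 11*c^3 + 8*c^2 - c + 36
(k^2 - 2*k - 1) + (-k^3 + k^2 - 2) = -k^3 + 2*k^2 - 2*k - 3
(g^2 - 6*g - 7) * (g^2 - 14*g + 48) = g^4 - 20*g^3 + 125*g^2 - 190*g - 336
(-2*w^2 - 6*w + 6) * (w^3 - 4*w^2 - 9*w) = -2*w^5 + 2*w^4 + 48*w^3 + 30*w^2 - 54*w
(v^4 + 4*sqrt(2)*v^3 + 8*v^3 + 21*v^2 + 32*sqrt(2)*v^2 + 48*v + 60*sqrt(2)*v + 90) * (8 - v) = -v^5 - 4*sqrt(2)*v^4 + 43*v^3 + 120*v^2 + 196*sqrt(2)*v^2 + 294*v + 480*sqrt(2)*v + 720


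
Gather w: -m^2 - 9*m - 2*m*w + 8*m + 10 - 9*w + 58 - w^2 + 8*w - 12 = -m^2 - m - w^2 + w*(-2*m - 1) + 56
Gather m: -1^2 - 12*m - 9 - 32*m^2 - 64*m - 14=-32*m^2 - 76*m - 24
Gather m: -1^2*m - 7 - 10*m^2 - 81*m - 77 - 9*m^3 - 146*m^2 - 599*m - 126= -9*m^3 - 156*m^2 - 681*m - 210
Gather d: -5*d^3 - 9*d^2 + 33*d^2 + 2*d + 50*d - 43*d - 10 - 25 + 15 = -5*d^3 + 24*d^2 + 9*d - 20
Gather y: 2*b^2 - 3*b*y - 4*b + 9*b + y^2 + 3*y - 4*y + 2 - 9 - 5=2*b^2 + 5*b + y^2 + y*(-3*b - 1) - 12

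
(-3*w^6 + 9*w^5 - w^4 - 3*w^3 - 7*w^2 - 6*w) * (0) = 0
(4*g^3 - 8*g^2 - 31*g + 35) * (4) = 16*g^3 - 32*g^2 - 124*g + 140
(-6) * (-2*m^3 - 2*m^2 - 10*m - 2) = 12*m^3 + 12*m^2 + 60*m + 12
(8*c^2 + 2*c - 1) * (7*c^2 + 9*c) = 56*c^4 + 86*c^3 + 11*c^2 - 9*c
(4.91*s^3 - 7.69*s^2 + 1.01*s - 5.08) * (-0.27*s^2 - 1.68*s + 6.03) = -1.3257*s^5 - 6.1725*s^4 + 42.2538*s^3 - 46.6959*s^2 + 14.6247*s - 30.6324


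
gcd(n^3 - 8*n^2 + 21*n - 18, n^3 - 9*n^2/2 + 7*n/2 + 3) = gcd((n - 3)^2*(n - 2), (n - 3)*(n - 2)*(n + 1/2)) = n^2 - 5*n + 6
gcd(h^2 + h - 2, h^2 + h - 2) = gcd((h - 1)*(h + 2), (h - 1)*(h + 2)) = h^2 + h - 2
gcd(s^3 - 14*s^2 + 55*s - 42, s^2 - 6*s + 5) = s - 1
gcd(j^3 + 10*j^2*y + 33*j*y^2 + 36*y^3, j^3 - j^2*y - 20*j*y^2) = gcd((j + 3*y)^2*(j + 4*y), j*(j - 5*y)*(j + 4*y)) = j + 4*y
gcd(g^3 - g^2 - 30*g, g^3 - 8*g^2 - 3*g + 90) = g - 6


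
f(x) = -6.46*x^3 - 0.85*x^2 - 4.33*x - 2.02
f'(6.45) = -821.55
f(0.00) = -2.02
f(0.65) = -6.97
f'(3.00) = -183.85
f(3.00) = -197.08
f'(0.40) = -8.11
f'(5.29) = -555.65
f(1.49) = -31.73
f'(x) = -19.38*x^2 - 1.7*x - 4.33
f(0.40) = -4.30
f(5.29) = -1005.02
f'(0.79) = -17.77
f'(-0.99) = -21.64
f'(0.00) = -4.33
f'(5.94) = -698.22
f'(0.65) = -13.62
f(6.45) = -1798.76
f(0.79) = -9.16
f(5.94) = -1411.65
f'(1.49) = -49.89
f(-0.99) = 7.70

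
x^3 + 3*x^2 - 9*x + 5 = (x - 1)^2*(x + 5)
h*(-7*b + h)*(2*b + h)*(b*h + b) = -14*b^3*h^2 - 14*b^3*h - 5*b^2*h^3 - 5*b^2*h^2 + b*h^4 + b*h^3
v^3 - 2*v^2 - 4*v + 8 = (v - 2)^2*(v + 2)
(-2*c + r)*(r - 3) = -2*c*r + 6*c + r^2 - 3*r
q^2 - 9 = (q - 3)*(q + 3)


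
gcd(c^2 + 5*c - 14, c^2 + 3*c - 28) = c + 7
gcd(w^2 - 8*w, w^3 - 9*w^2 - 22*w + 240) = w - 8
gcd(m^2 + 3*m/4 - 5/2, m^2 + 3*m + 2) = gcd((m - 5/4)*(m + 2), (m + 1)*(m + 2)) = m + 2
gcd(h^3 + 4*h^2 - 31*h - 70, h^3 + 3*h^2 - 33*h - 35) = h^2 + 2*h - 35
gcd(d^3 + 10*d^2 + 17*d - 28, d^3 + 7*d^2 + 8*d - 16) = d^2 + 3*d - 4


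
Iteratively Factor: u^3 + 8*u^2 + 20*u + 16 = (u + 4)*(u^2 + 4*u + 4) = (u + 2)*(u + 4)*(u + 2)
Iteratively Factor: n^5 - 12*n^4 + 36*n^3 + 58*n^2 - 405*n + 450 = (n - 5)*(n^4 - 7*n^3 + n^2 + 63*n - 90) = (n - 5)*(n - 2)*(n^3 - 5*n^2 - 9*n + 45) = (n - 5)^2*(n - 2)*(n^2 - 9) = (n - 5)^2*(n - 2)*(n + 3)*(n - 3)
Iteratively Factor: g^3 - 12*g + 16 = (g - 2)*(g^2 + 2*g - 8) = (g - 2)*(g + 4)*(g - 2)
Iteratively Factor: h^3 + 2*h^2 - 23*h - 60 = (h + 3)*(h^2 - h - 20) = (h - 5)*(h + 3)*(h + 4)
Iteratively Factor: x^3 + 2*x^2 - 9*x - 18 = (x - 3)*(x^2 + 5*x + 6) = (x - 3)*(x + 2)*(x + 3)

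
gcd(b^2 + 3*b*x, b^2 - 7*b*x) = b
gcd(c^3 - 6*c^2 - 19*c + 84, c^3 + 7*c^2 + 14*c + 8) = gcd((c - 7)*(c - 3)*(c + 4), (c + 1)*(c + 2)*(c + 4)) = c + 4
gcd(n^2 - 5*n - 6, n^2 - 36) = n - 6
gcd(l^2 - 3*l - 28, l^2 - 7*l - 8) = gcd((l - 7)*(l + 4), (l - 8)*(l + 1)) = 1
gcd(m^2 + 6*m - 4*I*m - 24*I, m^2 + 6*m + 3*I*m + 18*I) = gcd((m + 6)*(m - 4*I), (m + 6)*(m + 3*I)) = m + 6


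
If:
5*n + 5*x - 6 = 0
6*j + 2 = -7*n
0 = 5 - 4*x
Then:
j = -11/40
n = -1/20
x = 5/4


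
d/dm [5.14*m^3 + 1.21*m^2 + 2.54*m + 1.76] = 15.42*m^2 + 2.42*m + 2.54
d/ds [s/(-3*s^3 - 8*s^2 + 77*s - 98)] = 2*(3*s^3 + 4*s^2 - 49)/(9*s^6 + 48*s^5 - 398*s^4 - 644*s^3 + 7497*s^2 - 15092*s + 9604)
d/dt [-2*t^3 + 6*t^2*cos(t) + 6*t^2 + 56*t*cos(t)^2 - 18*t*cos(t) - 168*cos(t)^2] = -6*t^2*sin(t) - 6*t^2 + 18*t*sin(t) - 56*t*sin(2*t) + 12*t*cos(t) + 12*t + 168*sin(2*t) + 56*cos(t)^2 - 18*cos(t)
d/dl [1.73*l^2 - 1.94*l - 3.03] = 3.46*l - 1.94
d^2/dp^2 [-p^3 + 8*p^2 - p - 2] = 16 - 6*p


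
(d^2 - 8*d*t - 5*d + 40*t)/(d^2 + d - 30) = (d - 8*t)/(d + 6)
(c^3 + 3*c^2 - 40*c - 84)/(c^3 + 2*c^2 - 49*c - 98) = (c - 6)/(c - 7)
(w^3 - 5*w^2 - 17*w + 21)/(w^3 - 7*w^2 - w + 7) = (w + 3)/(w + 1)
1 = 1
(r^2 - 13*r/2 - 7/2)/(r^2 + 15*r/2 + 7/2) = (r - 7)/(r + 7)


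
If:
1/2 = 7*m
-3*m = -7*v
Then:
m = 1/14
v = 3/98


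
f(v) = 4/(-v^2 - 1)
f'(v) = 8*v/(-v^2 - 1)^2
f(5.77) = -0.12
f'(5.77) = 0.04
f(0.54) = -3.10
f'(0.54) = 2.59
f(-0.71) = -2.66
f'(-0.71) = -2.51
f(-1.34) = -1.43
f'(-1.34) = -1.37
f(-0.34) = -3.59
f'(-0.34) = -2.19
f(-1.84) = -0.91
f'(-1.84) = -0.77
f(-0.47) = -3.28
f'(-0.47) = -2.52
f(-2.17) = -0.70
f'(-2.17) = -0.53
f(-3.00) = -0.40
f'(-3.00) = -0.24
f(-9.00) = -0.05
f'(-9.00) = -0.01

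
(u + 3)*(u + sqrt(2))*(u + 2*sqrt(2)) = u^3 + 3*u^2 + 3*sqrt(2)*u^2 + 4*u + 9*sqrt(2)*u + 12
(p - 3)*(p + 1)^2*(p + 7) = p^4 + 6*p^3 - 12*p^2 - 38*p - 21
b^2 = b^2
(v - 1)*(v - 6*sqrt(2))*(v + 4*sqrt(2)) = v^3 - 2*sqrt(2)*v^2 - v^2 - 48*v + 2*sqrt(2)*v + 48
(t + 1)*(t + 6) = t^2 + 7*t + 6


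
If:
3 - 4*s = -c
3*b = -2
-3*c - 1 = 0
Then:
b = -2/3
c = -1/3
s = 2/3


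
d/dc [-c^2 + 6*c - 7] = 6 - 2*c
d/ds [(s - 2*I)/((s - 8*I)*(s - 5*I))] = (-s^2 + 4*I*s - 14)/(s^4 - 26*I*s^3 - 249*s^2 + 1040*I*s + 1600)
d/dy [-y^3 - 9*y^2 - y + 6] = -3*y^2 - 18*y - 1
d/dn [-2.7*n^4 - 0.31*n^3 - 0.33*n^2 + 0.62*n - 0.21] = -10.8*n^3 - 0.93*n^2 - 0.66*n + 0.62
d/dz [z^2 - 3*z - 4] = 2*z - 3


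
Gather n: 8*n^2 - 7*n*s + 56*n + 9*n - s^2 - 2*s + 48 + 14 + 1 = 8*n^2 + n*(65 - 7*s) - s^2 - 2*s + 63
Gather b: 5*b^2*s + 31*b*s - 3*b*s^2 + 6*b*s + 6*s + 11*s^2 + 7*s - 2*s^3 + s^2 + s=5*b^2*s + b*(-3*s^2 + 37*s) - 2*s^3 + 12*s^2 + 14*s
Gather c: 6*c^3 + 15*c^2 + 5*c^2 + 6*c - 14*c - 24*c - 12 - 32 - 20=6*c^3 + 20*c^2 - 32*c - 64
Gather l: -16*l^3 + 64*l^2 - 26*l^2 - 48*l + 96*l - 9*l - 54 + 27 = -16*l^3 + 38*l^2 + 39*l - 27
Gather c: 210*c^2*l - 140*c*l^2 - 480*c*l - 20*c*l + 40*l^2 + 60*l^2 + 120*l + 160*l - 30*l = 210*c^2*l + c*(-140*l^2 - 500*l) + 100*l^2 + 250*l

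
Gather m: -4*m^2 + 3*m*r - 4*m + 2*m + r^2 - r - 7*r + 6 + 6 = -4*m^2 + m*(3*r - 2) + r^2 - 8*r + 12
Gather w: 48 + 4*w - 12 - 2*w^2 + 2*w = -2*w^2 + 6*w + 36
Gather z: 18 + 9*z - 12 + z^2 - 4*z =z^2 + 5*z + 6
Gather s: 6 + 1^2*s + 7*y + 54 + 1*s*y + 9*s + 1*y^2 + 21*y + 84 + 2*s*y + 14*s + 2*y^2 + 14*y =s*(3*y + 24) + 3*y^2 + 42*y + 144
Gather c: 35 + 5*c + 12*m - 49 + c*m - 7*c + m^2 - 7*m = c*(m - 2) + m^2 + 5*m - 14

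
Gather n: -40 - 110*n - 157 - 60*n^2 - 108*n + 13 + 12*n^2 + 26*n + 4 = -48*n^2 - 192*n - 180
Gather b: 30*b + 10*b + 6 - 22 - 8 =40*b - 24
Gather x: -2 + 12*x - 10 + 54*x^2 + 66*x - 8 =54*x^2 + 78*x - 20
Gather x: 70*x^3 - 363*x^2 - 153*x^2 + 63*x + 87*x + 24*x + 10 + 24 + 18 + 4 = 70*x^3 - 516*x^2 + 174*x + 56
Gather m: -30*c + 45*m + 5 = -30*c + 45*m + 5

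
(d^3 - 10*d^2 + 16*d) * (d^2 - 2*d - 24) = d^5 - 12*d^4 + 12*d^3 + 208*d^2 - 384*d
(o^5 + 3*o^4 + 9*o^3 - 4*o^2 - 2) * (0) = 0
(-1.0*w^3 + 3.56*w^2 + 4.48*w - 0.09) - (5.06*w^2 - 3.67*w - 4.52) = -1.0*w^3 - 1.5*w^2 + 8.15*w + 4.43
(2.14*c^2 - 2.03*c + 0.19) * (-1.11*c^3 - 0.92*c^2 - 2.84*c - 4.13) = -2.3754*c^5 + 0.2845*c^4 - 4.4209*c^3 - 3.2478*c^2 + 7.8443*c - 0.7847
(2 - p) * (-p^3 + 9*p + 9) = p^4 - 2*p^3 - 9*p^2 + 9*p + 18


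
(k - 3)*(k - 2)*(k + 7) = k^3 + 2*k^2 - 29*k + 42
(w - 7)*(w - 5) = w^2 - 12*w + 35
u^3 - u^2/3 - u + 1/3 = (u - 1)*(u - 1/3)*(u + 1)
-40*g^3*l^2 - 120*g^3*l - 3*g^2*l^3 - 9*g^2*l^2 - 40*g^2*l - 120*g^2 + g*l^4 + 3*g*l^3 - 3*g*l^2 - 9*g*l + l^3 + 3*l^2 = (-8*g + l)*(5*g + l)*(l + 3)*(g*l + 1)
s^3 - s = s*(s - 1)*(s + 1)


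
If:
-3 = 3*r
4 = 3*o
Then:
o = 4/3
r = -1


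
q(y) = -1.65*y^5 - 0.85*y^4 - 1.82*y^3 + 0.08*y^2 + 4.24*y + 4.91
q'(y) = -8.25*y^4 - 3.4*y^3 - 5.46*y^2 + 0.16*y + 4.24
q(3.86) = -1684.81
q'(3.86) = -2103.52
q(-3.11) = 447.78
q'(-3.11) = -718.58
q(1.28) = -1.30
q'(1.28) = -33.78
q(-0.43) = 3.24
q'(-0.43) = 3.15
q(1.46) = -9.20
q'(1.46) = -55.23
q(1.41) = -6.61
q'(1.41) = -48.53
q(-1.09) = 4.08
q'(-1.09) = -9.66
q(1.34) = -3.51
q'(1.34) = -40.13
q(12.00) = -431276.05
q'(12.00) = -177727.28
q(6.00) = -14291.89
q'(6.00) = -11617.76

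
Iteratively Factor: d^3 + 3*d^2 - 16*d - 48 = (d - 4)*(d^2 + 7*d + 12) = (d - 4)*(d + 4)*(d + 3)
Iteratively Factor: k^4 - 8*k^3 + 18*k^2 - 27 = (k - 3)*(k^3 - 5*k^2 + 3*k + 9) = (k - 3)^2*(k^2 - 2*k - 3) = (k - 3)^2*(k + 1)*(k - 3)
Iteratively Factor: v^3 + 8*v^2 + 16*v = (v + 4)*(v^2 + 4*v) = (v + 4)^2*(v)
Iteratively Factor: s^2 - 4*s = (s - 4)*(s)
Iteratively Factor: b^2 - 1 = (b - 1)*(b + 1)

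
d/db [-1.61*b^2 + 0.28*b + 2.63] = 0.28 - 3.22*b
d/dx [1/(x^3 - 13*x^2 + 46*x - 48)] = (-3*x^2 + 26*x - 46)/(x^3 - 13*x^2 + 46*x - 48)^2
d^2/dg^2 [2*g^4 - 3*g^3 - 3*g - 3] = 6*g*(4*g - 3)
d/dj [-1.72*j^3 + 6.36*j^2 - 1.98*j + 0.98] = -5.16*j^2 + 12.72*j - 1.98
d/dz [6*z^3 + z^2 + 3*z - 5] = 18*z^2 + 2*z + 3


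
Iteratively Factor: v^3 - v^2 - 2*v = (v)*(v^2 - v - 2) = v*(v - 2)*(v + 1)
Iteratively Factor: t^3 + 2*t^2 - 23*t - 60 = (t - 5)*(t^2 + 7*t + 12) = (t - 5)*(t + 4)*(t + 3)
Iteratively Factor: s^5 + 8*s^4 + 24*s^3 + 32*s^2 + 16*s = (s + 2)*(s^4 + 6*s^3 + 12*s^2 + 8*s) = (s + 2)^2*(s^3 + 4*s^2 + 4*s) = s*(s + 2)^2*(s^2 + 4*s + 4) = s*(s + 2)^3*(s + 2)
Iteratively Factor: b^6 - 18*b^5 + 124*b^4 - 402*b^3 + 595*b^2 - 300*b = (b - 5)*(b^5 - 13*b^4 + 59*b^3 - 107*b^2 + 60*b) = (b - 5)^2*(b^4 - 8*b^3 + 19*b^2 - 12*b) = (b - 5)^2*(b - 3)*(b^3 - 5*b^2 + 4*b) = (b - 5)^2*(b - 4)*(b - 3)*(b^2 - b) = (b - 5)^2*(b - 4)*(b - 3)*(b - 1)*(b)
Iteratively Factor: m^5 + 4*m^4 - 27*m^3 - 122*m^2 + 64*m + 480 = (m + 4)*(m^4 - 27*m^2 - 14*m + 120) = (m - 2)*(m + 4)*(m^3 + 2*m^2 - 23*m - 60) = (m - 5)*(m - 2)*(m + 4)*(m^2 + 7*m + 12) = (m - 5)*(m - 2)*(m + 3)*(m + 4)*(m + 4)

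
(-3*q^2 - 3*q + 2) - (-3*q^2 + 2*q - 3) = 5 - 5*q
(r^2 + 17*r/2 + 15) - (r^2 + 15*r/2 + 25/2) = r + 5/2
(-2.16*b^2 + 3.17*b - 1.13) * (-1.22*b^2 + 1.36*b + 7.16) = 2.6352*b^4 - 6.805*b^3 - 9.7758*b^2 + 21.1604*b - 8.0908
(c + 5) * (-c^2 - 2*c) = -c^3 - 7*c^2 - 10*c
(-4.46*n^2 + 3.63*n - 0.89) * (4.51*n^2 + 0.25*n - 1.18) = -20.1146*n^4 + 15.2563*n^3 + 2.1564*n^2 - 4.5059*n + 1.0502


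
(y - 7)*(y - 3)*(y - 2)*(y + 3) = y^4 - 9*y^3 + 5*y^2 + 81*y - 126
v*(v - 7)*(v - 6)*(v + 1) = v^4 - 12*v^3 + 29*v^2 + 42*v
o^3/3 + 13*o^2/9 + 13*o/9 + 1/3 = (o/3 + 1)*(o + 1/3)*(o + 1)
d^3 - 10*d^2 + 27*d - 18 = (d - 6)*(d - 3)*(d - 1)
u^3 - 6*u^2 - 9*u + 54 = (u - 6)*(u - 3)*(u + 3)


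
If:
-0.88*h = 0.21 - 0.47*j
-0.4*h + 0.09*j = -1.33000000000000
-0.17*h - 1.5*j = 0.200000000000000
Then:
No Solution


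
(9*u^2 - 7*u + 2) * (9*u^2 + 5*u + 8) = 81*u^4 - 18*u^3 + 55*u^2 - 46*u + 16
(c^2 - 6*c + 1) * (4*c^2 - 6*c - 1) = 4*c^4 - 30*c^3 + 39*c^2 - 1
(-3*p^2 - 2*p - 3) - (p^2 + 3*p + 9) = -4*p^2 - 5*p - 12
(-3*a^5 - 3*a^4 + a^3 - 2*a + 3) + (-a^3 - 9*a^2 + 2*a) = -3*a^5 - 3*a^4 - 9*a^2 + 3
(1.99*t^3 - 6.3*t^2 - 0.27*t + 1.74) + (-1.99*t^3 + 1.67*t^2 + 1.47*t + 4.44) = -4.63*t^2 + 1.2*t + 6.18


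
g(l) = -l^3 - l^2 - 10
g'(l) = -3*l^2 - 2*l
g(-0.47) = -10.12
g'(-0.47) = 0.28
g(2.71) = -37.25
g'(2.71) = -27.45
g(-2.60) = 0.82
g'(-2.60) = -15.08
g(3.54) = -66.89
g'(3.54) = -44.67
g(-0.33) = -10.07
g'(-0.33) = 0.33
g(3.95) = -87.23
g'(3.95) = -54.71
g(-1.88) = -6.89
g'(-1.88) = -6.84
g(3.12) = -50.11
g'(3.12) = -35.44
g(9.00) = -820.00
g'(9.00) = -261.00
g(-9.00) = 638.00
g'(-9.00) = -225.00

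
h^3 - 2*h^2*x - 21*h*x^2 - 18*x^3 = (h - 6*x)*(h + x)*(h + 3*x)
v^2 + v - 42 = (v - 6)*(v + 7)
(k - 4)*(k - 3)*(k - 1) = k^3 - 8*k^2 + 19*k - 12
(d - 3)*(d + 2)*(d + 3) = d^3 + 2*d^2 - 9*d - 18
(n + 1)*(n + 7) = n^2 + 8*n + 7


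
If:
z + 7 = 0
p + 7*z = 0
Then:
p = 49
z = -7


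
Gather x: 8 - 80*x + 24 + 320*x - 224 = 240*x - 192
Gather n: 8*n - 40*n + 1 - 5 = -32*n - 4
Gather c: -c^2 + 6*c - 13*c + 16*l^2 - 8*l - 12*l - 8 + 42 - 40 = -c^2 - 7*c + 16*l^2 - 20*l - 6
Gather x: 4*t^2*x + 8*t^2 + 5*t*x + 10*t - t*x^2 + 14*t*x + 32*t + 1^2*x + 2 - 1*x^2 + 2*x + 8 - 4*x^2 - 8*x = 8*t^2 + 42*t + x^2*(-t - 5) + x*(4*t^2 + 19*t - 5) + 10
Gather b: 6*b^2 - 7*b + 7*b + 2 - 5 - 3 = 6*b^2 - 6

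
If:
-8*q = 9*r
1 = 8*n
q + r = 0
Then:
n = 1/8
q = 0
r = 0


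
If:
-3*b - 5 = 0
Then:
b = -5/3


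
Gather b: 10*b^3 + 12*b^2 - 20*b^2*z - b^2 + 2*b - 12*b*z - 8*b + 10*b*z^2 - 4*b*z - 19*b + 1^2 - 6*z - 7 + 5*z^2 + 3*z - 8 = 10*b^3 + b^2*(11 - 20*z) + b*(10*z^2 - 16*z - 25) + 5*z^2 - 3*z - 14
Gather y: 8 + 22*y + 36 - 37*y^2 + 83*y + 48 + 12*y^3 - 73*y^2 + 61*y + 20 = 12*y^3 - 110*y^2 + 166*y + 112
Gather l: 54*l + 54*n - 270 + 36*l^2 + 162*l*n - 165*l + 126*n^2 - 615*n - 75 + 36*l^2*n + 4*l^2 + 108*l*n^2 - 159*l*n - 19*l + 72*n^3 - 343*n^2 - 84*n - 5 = l^2*(36*n + 40) + l*(108*n^2 + 3*n - 130) + 72*n^3 - 217*n^2 - 645*n - 350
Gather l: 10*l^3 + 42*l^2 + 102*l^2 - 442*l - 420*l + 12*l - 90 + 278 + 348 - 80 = 10*l^3 + 144*l^2 - 850*l + 456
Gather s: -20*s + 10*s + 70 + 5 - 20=55 - 10*s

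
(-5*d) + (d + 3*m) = -4*d + 3*m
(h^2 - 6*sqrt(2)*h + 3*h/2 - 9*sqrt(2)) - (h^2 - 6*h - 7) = -6*sqrt(2)*h + 15*h/2 - 9*sqrt(2) + 7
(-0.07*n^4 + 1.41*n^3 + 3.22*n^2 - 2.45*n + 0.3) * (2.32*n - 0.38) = -0.1624*n^5 + 3.2978*n^4 + 6.9346*n^3 - 6.9076*n^2 + 1.627*n - 0.114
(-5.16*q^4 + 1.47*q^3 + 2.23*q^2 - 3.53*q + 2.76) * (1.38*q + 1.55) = -7.1208*q^5 - 5.9694*q^4 + 5.3559*q^3 - 1.4149*q^2 - 1.6627*q + 4.278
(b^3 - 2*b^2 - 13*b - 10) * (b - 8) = b^4 - 10*b^3 + 3*b^2 + 94*b + 80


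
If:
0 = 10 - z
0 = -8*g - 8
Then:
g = -1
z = 10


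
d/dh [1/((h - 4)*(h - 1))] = (5 - 2*h)/(h^4 - 10*h^3 + 33*h^2 - 40*h + 16)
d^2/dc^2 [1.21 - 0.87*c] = 0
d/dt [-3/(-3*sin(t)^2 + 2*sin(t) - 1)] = 6*(1 - 3*sin(t))*cos(t)/(3*sin(t)^2 - 2*sin(t) + 1)^2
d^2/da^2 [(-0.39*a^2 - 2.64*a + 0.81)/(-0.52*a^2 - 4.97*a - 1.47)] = (1.11022302462516e-16*a^4 - 0.58812*a^3 - 3.10284*a^2 - 24.66828*a - 75.66678)/(0.140608*a^6 + 4.031664*a^5 + 39.725868*a^4 + 145.557881*a^3 + 112.301973*a^2 + 32.219019*a + 3.176523)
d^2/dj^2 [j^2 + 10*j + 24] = 2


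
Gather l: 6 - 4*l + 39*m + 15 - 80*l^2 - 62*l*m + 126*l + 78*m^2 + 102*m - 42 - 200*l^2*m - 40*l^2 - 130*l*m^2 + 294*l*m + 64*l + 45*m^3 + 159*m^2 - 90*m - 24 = l^2*(-200*m - 120) + l*(-130*m^2 + 232*m + 186) + 45*m^3 + 237*m^2 + 51*m - 45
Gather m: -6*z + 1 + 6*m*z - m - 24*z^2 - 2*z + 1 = m*(6*z - 1) - 24*z^2 - 8*z + 2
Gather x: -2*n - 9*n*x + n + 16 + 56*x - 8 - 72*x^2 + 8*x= -n - 72*x^2 + x*(64 - 9*n) + 8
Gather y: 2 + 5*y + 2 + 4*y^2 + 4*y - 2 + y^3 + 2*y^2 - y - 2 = y^3 + 6*y^2 + 8*y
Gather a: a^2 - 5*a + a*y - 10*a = a^2 + a*(y - 15)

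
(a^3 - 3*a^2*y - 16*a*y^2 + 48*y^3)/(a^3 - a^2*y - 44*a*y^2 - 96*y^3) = (-a^2 + 7*a*y - 12*y^2)/(-a^2 + 5*a*y + 24*y^2)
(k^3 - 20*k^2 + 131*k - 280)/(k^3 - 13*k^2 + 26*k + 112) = (k - 5)/(k + 2)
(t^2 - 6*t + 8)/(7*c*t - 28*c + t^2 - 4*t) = (t - 2)/(7*c + t)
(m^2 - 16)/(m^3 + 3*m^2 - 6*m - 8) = (m - 4)/(m^2 - m - 2)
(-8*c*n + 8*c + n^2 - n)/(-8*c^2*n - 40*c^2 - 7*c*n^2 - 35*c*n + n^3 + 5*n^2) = (n - 1)/(c*n + 5*c + n^2 + 5*n)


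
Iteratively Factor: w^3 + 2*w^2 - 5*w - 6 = (w + 1)*(w^2 + w - 6) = (w + 1)*(w + 3)*(w - 2)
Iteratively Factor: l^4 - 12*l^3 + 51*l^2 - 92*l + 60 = (l - 2)*(l^3 - 10*l^2 + 31*l - 30) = (l - 3)*(l - 2)*(l^2 - 7*l + 10) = (l - 3)*(l - 2)^2*(l - 5)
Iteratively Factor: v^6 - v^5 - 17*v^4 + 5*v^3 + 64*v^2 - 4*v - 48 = (v - 4)*(v^5 + 3*v^4 - 5*v^3 - 15*v^2 + 4*v + 12) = (v - 4)*(v + 2)*(v^4 + v^3 - 7*v^2 - v + 6) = (v - 4)*(v + 2)*(v + 3)*(v^3 - 2*v^2 - v + 2) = (v - 4)*(v + 1)*(v + 2)*(v + 3)*(v^2 - 3*v + 2) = (v - 4)*(v - 1)*(v + 1)*(v + 2)*(v + 3)*(v - 2)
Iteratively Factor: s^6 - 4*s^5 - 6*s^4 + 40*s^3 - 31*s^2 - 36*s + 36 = (s - 3)*(s^5 - s^4 - 9*s^3 + 13*s^2 + 8*s - 12) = (s - 3)*(s - 1)*(s^4 - 9*s^2 + 4*s + 12) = (s - 3)*(s - 2)*(s - 1)*(s^3 + 2*s^2 - 5*s - 6) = (s - 3)*(s - 2)^2*(s - 1)*(s^2 + 4*s + 3) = (s - 3)*(s - 2)^2*(s - 1)*(s + 3)*(s + 1)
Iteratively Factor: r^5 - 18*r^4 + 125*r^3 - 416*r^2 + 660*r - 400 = (r - 2)*(r^4 - 16*r^3 + 93*r^2 - 230*r + 200) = (r - 5)*(r - 2)*(r^3 - 11*r^2 + 38*r - 40) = (r - 5)*(r - 4)*(r - 2)*(r^2 - 7*r + 10) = (r - 5)*(r - 4)*(r - 2)^2*(r - 5)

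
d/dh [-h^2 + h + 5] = 1 - 2*h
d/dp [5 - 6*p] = -6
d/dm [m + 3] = 1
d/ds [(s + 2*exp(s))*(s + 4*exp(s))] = 6*s*exp(s) + 2*s + 16*exp(2*s) + 6*exp(s)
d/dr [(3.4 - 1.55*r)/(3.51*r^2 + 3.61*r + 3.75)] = (5.4405*r^2 - 23.868*r - 18.0865)/(12.3201*r^4 + 25.3422*r^3 + 39.3571*r^2 + 27.075*r + 14.0625)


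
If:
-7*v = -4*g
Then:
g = 7*v/4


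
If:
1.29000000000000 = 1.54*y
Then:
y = 0.84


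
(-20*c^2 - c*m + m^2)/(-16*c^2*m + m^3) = (5*c - m)/(m*(4*c - m))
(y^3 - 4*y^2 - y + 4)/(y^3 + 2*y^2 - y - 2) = (y - 4)/(y + 2)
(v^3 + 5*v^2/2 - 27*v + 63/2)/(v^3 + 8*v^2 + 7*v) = (2*v^2 - 9*v + 9)/(2*v*(v + 1))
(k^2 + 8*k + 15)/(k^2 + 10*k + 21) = (k + 5)/(k + 7)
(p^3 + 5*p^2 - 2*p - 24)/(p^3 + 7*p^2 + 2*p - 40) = (p + 3)/(p + 5)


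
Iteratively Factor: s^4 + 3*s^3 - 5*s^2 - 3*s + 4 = (s - 1)*(s^3 + 4*s^2 - s - 4) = (s - 1)^2*(s^2 + 5*s + 4) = (s - 1)^2*(s + 1)*(s + 4)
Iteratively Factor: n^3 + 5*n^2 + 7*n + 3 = (n + 1)*(n^2 + 4*n + 3) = (n + 1)^2*(n + 3)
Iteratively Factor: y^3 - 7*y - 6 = (y - 3)*(y^2 + 3*y + 2) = (y - 3)*(y + 2)*(y + 1)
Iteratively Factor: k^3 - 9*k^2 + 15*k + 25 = (k - 5)*(k^2 - 4*k - 5) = (k - 5)^2*(k + 1)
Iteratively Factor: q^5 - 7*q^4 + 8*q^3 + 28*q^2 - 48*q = (q - 3)*(q^4 - 4*q^3 - 4*q^2 + 16*q) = (q - 3)*(q - 2)*(q^3 - 2*q^2 - 8*q) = (q - 3)*(q - 2)*(q + 2)*(q^2 - 4*q) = (q - 4)*(q - 3)*(q - 2)*(q + 2)*(q)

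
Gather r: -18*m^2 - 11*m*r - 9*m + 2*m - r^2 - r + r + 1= -18*m^2 - 11*m*r - 7*m - r^2 + 1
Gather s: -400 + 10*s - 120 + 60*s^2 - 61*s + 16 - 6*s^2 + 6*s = 54*s^2 - 45*s - 504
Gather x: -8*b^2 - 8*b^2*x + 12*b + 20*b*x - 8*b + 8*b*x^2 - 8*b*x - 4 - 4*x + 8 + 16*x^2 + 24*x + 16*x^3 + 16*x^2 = -8*b^2 + 4*b + 16*x^3 + x^2*(8*b + 32) + x*(-8*b^2 + 12*b + 20) + 4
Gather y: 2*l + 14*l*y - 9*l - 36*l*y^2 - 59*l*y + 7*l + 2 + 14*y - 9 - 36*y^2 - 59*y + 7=y^2*(-36*l - 36) + y*(-45*l - 45)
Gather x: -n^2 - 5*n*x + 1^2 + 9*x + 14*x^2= -n^2 + 14*x^2 + x*(9 - 5*n) + 1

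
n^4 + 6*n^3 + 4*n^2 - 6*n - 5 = (n - 1)*(n + 1)^2*(n + 5)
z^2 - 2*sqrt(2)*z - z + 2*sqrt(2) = (z - 1)*(z - 2*sqrt(2))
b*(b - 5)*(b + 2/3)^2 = b^4 - 11*b^3/3 - 56*b^2/9 - 20*b/9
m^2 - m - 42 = (m - 7)*(m + 6)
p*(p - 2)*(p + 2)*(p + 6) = p^4 + 6*p^3 - 4*p^2 - 24*p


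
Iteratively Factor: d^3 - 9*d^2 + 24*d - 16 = (d - 4)*(d^2 - 5*d + 4) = (d - 4)^2*(d - 1)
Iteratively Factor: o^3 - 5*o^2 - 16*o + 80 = (o - 5)*(o^2 - 16) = (o - 5)*(o - 4)*(o + 4)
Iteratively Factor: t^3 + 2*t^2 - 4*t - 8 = (t + 2)*(t^2 - 4) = (t + 2)^2*(t - 2)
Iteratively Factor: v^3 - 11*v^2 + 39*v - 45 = (v - 3)*(v^2 - 8*v + 15) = (v - 5)*(v - 3)*(v - 3)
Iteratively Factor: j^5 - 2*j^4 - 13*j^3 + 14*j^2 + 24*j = (j)*(j^4 - 2*j^3 - 13*j^2 + 14*j + 24) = j*(j + 1)*(j^3 - 3*j^2 - 10*j + 24) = j*(j + 1)*(j + 3)*(j^2 - 6*j + 8) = j*(j - 2)*(j + 1)*(j + 3)*(j - 4)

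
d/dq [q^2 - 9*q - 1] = 2*q - 9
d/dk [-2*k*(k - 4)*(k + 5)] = -6*k^2 - 4*k + 40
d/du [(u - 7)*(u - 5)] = 2*u - 12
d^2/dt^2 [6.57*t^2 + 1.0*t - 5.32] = 13.1400000000000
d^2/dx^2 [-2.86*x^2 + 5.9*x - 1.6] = -5.72000000000000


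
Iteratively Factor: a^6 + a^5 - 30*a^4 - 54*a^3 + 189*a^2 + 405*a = (a - 5)*(a^5 + 6*a^4 - 54*a^2 - 81*a) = a*(a - 5)*(a^4 + 6*a^3 - 54*a - 81) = a*(a - 5)*(a + 3)*(a^3 + 3*a^2 - 9*a - 27) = a*(a - 5)*(a + 3)^2*(a^2 - 9) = a*(a - 5)*(a + 3)^3*(a - 3)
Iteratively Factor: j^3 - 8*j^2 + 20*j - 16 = (j - 2)*(j^2 - 6*j + 8) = (j - 4)*(j - 2)*(j - 2)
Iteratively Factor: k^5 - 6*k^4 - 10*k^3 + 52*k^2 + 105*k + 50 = (k + 1)*(k^4 - 7*k^3 - 3*k^2 + 55*k + 50) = (k + 1)*(k + 2)*(k^3 - 9*k^2 + 15*k + 25) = (k - 5)*(k + 1)*(k + 2)*(k^2 - 4*k - 5) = (k - 5)*(k + 1)^2*(k + 2)*(k - 5)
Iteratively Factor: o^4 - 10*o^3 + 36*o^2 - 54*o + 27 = (o - 3)*(o^3 - 7*o^2 + 15*o - 9) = (o - 3)*(o - 1)*(o^2 - 6*o + 9) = (o - 3)^2*(o - 1)*(o - 3)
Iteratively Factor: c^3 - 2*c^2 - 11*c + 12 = (c + 3)*(c^2 - 5*c + 4) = (c - 1)*(c + 3)*(c - 4)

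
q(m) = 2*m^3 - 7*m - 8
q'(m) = 6*m^2 - 7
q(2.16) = -2.96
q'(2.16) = 20.99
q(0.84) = -12.69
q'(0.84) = -2.77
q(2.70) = 12.47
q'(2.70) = 36.74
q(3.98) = 90.23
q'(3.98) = 88.04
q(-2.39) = -18.57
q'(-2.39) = 27.27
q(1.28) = -12.77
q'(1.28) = 2.83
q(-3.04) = -42.91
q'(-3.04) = 48.45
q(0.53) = -11.41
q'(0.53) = -5.31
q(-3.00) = -41.00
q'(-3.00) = 47.00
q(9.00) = 1387.00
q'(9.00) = 479.00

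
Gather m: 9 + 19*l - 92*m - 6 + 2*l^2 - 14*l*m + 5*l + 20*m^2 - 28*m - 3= 2*l^2 + 24*l + 20*m^2 + m*(-14*l - 120)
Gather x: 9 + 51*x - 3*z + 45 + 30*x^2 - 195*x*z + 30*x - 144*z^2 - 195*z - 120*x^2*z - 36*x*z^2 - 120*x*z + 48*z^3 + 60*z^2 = x^2*(30 - 120*z) + x*(-36*z^2 - 315*z + 81) + 48*z^3 - 84*z^2 - 198*z + 54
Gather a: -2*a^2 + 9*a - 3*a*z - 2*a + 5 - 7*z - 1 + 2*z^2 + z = -2*a^2 + a*(7 - 3*z) + 2*z^2 - 6*z + 4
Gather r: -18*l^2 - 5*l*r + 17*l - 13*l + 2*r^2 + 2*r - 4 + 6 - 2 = -18*l^2 + 4*l + 2*r^2 + r*(2 - 5*l)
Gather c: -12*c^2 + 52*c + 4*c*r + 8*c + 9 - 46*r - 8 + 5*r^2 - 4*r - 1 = -12*c^2 + c*(4*r + 60) + 5*r^2 - 50*r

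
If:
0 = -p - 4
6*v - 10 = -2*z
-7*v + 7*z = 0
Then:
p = -4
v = 5/4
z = 5/4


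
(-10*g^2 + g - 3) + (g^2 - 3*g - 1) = -9*g^2 - 2*g - 4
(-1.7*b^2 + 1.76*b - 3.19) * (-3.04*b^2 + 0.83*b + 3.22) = 5.168*b^4 - 6.7614*b^3 + 5.6844*b^2 + 3.0195*b - 10.2718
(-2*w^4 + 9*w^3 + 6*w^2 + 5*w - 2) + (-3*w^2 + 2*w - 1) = -2*w^4 + 9*w^3 + 3*w^2 + 7*w - 3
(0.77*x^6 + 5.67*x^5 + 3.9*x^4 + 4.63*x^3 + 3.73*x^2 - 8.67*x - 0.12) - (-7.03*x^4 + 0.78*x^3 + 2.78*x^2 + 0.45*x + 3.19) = 0.77*x^6 + 5.67*x^5 + 10.93*x^4 + 3.85*x^3 + 0.95*x^2 - 9.12*x - 3.31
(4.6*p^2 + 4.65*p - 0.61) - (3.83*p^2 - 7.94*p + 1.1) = 0.77*p^2 + 12.59*p - 1.71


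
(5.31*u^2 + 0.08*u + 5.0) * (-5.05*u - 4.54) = -26.8155*u^3 - 24.5114*u^2 - 25.6132*u - 22.7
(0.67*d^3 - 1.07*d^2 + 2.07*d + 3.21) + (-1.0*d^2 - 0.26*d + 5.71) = 0.67*d^3 - 2.07*d^2 + 1.81*d + 8.92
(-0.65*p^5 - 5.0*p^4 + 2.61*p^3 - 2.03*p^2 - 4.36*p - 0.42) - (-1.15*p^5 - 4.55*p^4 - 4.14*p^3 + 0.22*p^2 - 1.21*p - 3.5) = 0.5*p^5 - 0.45*p^4 + 6.75*p^3 - 2.25*p^2 - 3.15*p + 3.08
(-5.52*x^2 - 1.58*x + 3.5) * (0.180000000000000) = -0.9936*x^2 - 0.2844*x + 0.63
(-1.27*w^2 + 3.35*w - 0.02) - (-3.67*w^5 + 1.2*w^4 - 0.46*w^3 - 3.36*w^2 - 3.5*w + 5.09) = 3.67*w^5 - 1.2*w^4 + 0.46*w^3 + 2.09*w^2 + 6.85*w - 5.11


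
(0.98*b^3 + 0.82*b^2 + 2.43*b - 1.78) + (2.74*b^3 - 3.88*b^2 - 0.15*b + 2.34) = 3.72*b^3 - 3.06*b^2 + 2.28*b + 0.56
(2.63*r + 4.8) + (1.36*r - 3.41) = 3.99*r + 1.39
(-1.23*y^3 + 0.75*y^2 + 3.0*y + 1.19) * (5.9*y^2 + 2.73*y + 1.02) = -7.257*y^5 + 1.0671*y^4 + 18.4929*y^3 + 15.976*y^2 + 6.3087*y + 1.2138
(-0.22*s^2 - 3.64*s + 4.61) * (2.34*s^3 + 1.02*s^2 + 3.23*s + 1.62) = -0.5148*s^5 - 8.742*s^4 + 6.364*s^3 - 7.4114*s^2 + 8.9935*s + 7.4682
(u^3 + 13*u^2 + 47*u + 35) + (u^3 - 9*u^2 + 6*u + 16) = 2*u^3 + 4*u^2 + 53*u + 51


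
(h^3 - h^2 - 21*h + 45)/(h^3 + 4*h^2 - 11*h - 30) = (h - 3)/(h + 2)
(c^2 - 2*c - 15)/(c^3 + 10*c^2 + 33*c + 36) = (c - 5)/(c^2 + 7*c + 12)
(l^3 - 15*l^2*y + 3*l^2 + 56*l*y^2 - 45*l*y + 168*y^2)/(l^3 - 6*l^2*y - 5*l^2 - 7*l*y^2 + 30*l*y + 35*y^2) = (l^2 - 8*l*y + 3*l - 24*y)/(l^2 + l*y - 5*l - 5*y)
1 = 1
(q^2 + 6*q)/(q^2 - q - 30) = q*(q + 6)/(q^2 - q - 30)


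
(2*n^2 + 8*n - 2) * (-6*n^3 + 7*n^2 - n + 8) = -12*n^5 - 34*n^4 + 66*n^3 - 6*n^2 + 66*n - 16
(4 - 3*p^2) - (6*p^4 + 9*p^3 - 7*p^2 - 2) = -6*p^4 - 9*p^3 + 4*p^2 + 6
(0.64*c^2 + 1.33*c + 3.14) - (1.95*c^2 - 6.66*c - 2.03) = -1.31*c^2 + 7.99*c + 5.17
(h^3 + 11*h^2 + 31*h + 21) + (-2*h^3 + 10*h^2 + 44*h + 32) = -h^3 + 21*h^2 + 75*h + 53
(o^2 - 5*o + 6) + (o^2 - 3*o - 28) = 2*o^2 - 8*o - 22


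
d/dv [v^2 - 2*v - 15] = 2*v - 2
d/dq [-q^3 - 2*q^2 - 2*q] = -3*q^2 - 4*q - 2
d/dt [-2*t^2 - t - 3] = -4*t - 1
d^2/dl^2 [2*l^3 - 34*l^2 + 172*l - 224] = 12*l - 68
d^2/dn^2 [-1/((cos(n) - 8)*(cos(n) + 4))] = (4*sin(n)^4 - 146*sin(n)^2 - 113*cos(n) - 3*cos(3*n) + 46)/((cos(n) - 8)^3*(cos(n) + 4)^3)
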